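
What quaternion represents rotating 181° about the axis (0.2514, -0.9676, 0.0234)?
-0.0087 + 0.2514i - 0.9676j + 0.0234k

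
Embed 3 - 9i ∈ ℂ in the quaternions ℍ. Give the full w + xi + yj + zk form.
3 - 9i + 0j + 0k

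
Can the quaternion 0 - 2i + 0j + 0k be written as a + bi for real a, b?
Yes. The quaternion -2i has j- and k-coefficients y = z = 0, so it lies in the complex subalgebra spanned by 1 and i.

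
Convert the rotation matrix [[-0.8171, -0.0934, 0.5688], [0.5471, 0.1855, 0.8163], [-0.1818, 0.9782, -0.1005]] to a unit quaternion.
0.2588 + 0.1564i + 0.7251j + 0.6187k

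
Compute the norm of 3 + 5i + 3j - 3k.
√52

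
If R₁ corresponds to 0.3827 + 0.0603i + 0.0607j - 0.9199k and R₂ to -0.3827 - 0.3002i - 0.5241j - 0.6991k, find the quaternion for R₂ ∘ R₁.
-0.7396 + 0.3866i - 0.5421j + 0.0979k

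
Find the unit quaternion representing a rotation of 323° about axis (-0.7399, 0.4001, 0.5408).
-0.9483 - 0.2348i + 0.127j + 0.1716k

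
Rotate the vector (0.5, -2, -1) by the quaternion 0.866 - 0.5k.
(-1.482, -1.433, -1)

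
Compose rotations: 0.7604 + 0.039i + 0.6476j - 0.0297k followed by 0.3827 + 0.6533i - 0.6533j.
0.6886 + 0.5311i - 0.2295j + 0.4372k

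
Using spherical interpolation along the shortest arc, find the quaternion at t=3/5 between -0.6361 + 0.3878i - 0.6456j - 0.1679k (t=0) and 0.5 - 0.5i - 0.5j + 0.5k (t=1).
-0.6915 + 0.5637i + 0.0321j - 0.4506k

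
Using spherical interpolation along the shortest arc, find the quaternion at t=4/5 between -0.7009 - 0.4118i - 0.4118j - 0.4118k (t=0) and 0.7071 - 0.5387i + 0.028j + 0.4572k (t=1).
-0.7796 + 0.3643i - 0.1241j - 0.494k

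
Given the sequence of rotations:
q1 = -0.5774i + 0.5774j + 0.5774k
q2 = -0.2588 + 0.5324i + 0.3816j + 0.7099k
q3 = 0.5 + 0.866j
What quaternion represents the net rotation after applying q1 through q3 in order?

q2 · q1 = -0.3228 - 0.0401i - 0.8667j + 0.3783k
q3 · q2 · q1 = 0.5892 + 0.3076i - 0.7129j + 0.2239k
0.5892 + 0.3076i - 0.7129j + 0.2239k


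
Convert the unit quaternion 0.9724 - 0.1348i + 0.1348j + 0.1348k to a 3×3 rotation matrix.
[[0.9273, -0.2985, 0.2258], [0.2258, 0.9273, 0.2985], [-0.2985, -0.2258, 0.9273]]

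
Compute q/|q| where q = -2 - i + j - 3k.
-0.5164 - 0.2582i + 0.2582j - 0.7746k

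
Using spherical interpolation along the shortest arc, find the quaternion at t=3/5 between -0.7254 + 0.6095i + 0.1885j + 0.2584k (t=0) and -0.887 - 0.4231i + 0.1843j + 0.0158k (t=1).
-0.9662 + 0.001i + 0.219j + 0.1359k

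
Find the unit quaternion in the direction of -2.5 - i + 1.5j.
-0.8111 - 0.3244i + 0.4867j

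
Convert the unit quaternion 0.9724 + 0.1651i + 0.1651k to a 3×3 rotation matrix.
[[0.9455, -0.3211, 0.0545], [0.3211, 0.891, -0.3211], [0.0545, 0.3211, 0.9455]]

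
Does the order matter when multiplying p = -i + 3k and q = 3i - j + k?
Yes: pq = 3i + 10j + k ≠ -3i - 10j - k = qp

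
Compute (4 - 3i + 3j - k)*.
4 + 3i - 3j + k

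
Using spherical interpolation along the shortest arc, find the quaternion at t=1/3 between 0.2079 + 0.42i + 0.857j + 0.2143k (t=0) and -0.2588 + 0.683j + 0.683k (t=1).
0.0523 + 0.2989i + 0.8625j + 0.4051k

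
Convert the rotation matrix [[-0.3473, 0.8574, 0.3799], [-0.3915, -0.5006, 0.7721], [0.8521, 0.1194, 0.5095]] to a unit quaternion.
-0.4067 + 0.4012i + 0.2903j + 0.7677k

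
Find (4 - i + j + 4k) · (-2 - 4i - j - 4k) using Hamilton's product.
5 - 14i - 26j - 19k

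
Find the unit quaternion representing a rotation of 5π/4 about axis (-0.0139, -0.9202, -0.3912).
-0.3827 - 0.0128i - 0.8502j - 0.3614k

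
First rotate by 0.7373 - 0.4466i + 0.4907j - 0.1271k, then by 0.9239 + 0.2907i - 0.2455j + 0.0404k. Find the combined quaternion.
0.9366 - 0.1869i + 0.2913j - 0.0546k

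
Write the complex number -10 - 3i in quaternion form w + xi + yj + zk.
-10 - 3i + 0j + 0k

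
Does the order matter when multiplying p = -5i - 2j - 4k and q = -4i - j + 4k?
Yes: pq = -6 - 12i + 36j - 3k ≠ -6 + 12i - 36j + 3k = qp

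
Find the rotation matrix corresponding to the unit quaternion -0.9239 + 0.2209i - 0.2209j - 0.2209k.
[[0.8048, -0.5058, 0.3106], [0.3106, 0.8048, 0.5058], [-0.5058, -0.3106, 0.8048]]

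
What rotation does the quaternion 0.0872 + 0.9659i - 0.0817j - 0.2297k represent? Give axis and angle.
axis = (0.9696, -0.082, -0.2306), θ = 170°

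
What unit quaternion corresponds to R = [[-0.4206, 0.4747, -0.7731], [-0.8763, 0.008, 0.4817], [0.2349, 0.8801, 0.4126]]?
0.5 + 0.1992i - 0.504j - 0.6755k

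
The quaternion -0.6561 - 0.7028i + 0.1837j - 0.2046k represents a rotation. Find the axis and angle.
axis = (-0.9313, 0.2434, -0.2711), θ = 262°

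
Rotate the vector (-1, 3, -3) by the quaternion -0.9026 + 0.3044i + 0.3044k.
(0.278, 0.789, -4.278)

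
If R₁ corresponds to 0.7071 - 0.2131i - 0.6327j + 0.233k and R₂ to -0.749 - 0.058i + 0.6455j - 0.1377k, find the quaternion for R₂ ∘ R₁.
-0.1015 + 0.1819i + 0.9732j - 0.0976k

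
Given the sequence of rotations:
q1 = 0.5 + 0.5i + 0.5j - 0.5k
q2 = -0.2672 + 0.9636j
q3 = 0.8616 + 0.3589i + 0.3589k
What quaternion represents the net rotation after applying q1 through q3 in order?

q2 · q1 = -0.6154 - 0.6154i + 0.3482j - 0.3482k
q3 · q2 · q1 = -0.1844 - 0.8761i + 0.2041j - 0.3959k
-0.1844 - 0.8761i + 0.2041j - 0.3959k


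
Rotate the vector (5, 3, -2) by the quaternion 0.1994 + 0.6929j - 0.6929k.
(-4.326, 0.658, -4.342)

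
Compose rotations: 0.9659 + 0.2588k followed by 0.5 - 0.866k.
0.7071 - 0.7071k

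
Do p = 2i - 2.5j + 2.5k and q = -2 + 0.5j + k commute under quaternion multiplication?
No: pq = -1.25 - 7.75i + 3j - 4k ≠ -1.25 - 0.25i + 7j - 6k = qp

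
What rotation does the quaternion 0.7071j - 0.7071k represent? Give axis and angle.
axis = (0, √2/2, -√2/2), θ = π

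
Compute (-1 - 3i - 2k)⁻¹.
-0.0714 + 0.2143i + 0.1429k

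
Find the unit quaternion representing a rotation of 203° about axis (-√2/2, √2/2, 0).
-0.1994 - 0.6929i + 0.6929j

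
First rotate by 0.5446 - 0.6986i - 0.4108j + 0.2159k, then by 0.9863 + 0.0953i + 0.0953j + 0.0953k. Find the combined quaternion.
0.6223 - 0.5774i - 0.4404j + 0.2923k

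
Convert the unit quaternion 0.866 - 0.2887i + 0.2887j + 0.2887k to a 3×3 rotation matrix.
[[0.6666, -0.6667, 0.3333], [0.3333, 0.6666, 0.6667], [-0.6667, -0.3333, 0.6666]]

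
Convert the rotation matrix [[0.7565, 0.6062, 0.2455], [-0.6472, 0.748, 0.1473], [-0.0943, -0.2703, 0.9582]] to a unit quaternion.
0.9304 - 0.1122i + 0.0913j - 0.3368k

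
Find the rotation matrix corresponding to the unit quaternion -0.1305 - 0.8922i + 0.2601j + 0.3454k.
[[0.6261, -0.374, -0.6842], [-0.5543, -0.8306, -0.0532], [-0.5484, 0.4125, -0.7273]]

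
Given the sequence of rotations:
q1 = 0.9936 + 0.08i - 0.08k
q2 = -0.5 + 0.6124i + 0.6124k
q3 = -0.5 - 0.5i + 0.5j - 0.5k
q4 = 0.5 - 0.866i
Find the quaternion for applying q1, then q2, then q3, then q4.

q2 · q1 = -0.4968 + 0.5685i + 0.098j + 0.6485k
q3 · q2 · q1 = 0.8079 + 0.3374i - 0.2574j - 0.4091k
q4 · q3 · q2 · q1 = 0.6961 - 0.5309i - 0.483j + 0.0184k
0.6961 - 0.5309i - 0.483j + 0.0184k


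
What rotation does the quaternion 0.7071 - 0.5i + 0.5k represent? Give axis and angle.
axis = (-√2/2, 0, √2/2), θ = π/2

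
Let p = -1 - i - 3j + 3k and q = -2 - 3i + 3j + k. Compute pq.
5 - 7i - 5j - 19k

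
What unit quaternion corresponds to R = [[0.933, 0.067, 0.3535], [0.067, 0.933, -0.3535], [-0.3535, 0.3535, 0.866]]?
0.9659 + 0.183i + 0.183j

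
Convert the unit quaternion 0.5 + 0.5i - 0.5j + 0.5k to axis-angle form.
axis = (√3/3, -√3/3, √3/3), θ = 2π/3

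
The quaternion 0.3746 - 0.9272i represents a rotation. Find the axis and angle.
axis = (-1, 0, 0), θ = 136°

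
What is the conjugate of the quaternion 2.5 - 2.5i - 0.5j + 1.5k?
2.5 + 2.5i + 0.5j - 1.5k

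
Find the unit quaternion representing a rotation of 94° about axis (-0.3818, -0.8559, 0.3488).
0.682 - 0.2792i - 0.626j + 0.2551k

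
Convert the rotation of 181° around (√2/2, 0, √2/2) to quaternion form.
-0.0087 + 0.7071i + 0.7071k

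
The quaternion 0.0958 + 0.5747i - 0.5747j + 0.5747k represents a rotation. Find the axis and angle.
axis = (√3/3, -√3/3, √3/3), θ = 169°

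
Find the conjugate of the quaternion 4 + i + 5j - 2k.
4 - i - 5j + 2k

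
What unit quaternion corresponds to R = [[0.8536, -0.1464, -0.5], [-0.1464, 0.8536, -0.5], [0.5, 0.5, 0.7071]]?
0.9239 + 0.2706i - 0.2706j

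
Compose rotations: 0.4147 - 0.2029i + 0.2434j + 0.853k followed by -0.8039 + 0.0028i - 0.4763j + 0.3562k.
-0.5207 - 0.3287i - 0.4679j - 0.634k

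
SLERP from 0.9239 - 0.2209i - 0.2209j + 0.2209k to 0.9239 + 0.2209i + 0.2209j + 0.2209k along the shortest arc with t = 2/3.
0.9671 + 0.0747i + 0.0747j + 0.2312k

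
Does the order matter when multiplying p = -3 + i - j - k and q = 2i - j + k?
Yes: pq = -2 - 8i - 2k ≠ -2 - 4i + 6j - 4k = qp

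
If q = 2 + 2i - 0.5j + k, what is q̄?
2 - 2i + 0.5j - k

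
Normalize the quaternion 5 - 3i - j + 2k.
0.8006 - 0.4804i - 0.1601j + 0.3203k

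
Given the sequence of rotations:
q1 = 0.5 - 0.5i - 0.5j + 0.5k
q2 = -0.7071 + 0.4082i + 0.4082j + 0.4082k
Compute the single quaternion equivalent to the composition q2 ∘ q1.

q2 · q1 = -0.1494 + 0.9658i + 0.1494j - 0.1494k
-0.1494 + 0.9658i + 0.1494j - 0.1494k


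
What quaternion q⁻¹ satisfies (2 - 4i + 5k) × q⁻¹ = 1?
0.0444 + 0.0889i - 0.1111k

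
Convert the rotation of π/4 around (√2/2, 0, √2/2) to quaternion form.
0.9239 + 0.2706i + 0.2706k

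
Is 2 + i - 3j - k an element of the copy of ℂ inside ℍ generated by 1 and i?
No. The quaternion 2 + i - 3j - k has j-coefficient y = -3 and k-coefficient z = -1, not both zero, so it does not lie in the complex subalgebra spanned by 1 and i.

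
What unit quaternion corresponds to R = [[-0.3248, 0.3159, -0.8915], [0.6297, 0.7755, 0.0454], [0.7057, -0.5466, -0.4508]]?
-0.5 + 0.296i + 0.7986j - 0.1569k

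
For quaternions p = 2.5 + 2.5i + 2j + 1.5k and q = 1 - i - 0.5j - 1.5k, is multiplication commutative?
No: pq = 8.25 - 2.25i + 3j - 1.5k ≠ 8.25 + 2.25i - 1.5j - 3k = qp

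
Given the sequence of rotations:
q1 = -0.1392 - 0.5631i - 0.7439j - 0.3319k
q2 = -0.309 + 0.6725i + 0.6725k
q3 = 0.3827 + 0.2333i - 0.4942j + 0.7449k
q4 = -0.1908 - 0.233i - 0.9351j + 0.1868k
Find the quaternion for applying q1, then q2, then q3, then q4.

q2 · q1 = 0.6449 + 0.5807i + 0.0744j - 0.4913k
q3 · q2 · q1 = 0.5141 + 0.5601i + 0.2569j + 0.5967k
q4 · q3 · q2 · q1 = 0.1612 - 0.8326i - 0.2861j + 0.4461k
0.1612 - 0.8326i - 0.2861j + 0.4461k


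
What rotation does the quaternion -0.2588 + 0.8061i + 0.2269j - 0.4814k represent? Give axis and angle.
axis = (0.8345, 0.2349, -0.4984), θ = 7π/6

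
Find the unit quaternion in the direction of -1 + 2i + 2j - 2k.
-0.2774 + 0.5547i + 0.5547j - 0.5547k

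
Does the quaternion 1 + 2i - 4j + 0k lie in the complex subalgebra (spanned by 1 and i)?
No. The quaternion 1 + 2i - 4j has j-coefficient y = -4 and k-coefficient z = 0, not both zero, so it does not lie in the complex subalgebra spanned by 1 and i.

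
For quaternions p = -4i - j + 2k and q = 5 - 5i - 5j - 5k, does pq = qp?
No: pq = -15 - 5i - 35j + 25k ≠ -15 - 35i + 25j - 5k = qp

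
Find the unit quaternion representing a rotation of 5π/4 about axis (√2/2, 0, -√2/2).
-0.3827 + 0.6533i - 0.6533k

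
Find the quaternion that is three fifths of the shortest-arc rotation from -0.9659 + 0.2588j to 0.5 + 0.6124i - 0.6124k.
-0.7976 - 0.4177i + 0.1223j + 0.4177k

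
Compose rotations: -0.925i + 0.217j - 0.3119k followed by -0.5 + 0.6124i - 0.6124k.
0.3755 + 0.5954i + 0.649j + 0.2888k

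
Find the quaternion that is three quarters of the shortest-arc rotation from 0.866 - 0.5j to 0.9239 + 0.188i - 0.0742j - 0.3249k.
0.9386 + 0.1445i - 0.1888j - 0.2498k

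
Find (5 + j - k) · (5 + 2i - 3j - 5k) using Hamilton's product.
23 + 2i - 12j - 32k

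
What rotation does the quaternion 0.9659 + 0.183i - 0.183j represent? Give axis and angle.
axis = (√2/2, -√2/2, 0), θ = π/6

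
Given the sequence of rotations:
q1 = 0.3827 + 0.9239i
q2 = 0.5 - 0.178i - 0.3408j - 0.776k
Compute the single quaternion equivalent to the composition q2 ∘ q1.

q2 · q1 = 0.3558 + 0.3938i - 0.8474j + 0.0179k
0.3558 + 0.3938i - 0.8474j + 0.0179k


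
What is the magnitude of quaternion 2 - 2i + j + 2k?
√13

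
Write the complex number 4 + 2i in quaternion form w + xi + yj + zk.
4 + 2i + 0j + 0k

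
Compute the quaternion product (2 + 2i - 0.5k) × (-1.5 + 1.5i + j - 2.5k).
-7.25 + 0.5i + 6.25j - 2.25k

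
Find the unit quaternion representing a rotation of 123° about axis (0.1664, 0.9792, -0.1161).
0.4772 + 0.1462i + 0.8605j - 0.102k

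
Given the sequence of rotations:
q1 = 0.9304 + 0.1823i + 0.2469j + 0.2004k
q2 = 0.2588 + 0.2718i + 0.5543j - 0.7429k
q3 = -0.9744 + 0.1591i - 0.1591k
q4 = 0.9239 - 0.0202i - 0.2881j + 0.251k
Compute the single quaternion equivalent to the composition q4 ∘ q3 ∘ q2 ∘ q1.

q2 · q1 = 0.2033 + 0.5946i + 0.3897j - 0.6733k
q3 · q2 · q1 = -0.3998 - 0.485i - 0.3672j + 0.6857k
q4 · q3 · q2 · q1 = -0.6571 - 0.5454i - 0.332j + 0.4009k
-0.6571 - 0.5454i - 0.332j + 0.4009k


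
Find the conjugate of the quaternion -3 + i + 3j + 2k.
-3 - i - 3j - 2k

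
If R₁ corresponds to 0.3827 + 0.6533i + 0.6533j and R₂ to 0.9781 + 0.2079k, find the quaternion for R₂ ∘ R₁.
0.3743 + 0.5032i + 0.7748j + 0.0796k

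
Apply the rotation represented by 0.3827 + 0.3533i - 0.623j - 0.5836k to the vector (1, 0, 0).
(-0.457, -0.887, 0.064)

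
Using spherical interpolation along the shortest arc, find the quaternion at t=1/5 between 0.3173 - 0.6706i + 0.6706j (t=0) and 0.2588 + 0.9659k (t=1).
0.3718 - 0.6249i + 0.6249j + 0.2843k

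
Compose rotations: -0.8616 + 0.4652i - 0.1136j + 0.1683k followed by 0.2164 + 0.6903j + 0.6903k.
-0.2242 + 0.2953i - 0.2982j - 0.8795k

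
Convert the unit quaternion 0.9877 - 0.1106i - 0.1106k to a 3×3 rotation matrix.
[[0.9755, 0.2185, 0.0245], [-0.2185, 0.9511, 0.2185], [0.0245, -0.2185, 0.9755]]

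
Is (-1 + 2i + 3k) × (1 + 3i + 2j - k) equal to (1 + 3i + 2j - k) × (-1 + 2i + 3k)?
No: pq = -4 - 7i + 9j + 8k ≠ -4 + 5i - 13j = qp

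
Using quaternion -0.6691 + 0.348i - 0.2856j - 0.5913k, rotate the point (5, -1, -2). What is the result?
(1.737, 1.297, -5.03)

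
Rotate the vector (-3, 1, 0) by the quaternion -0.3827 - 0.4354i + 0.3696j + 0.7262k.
(1.218, 2.199, 1.919)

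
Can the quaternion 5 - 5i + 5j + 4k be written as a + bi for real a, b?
No. The quaternion 5 - 5i + 5j + 4k has j-coefficient y = 5 and k-coefficient z = 4, not both zero, so it does not lie in the complex subalgebra spanned by 1 and i.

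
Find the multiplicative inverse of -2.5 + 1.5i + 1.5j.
-0.2326 - 0.1395i - 0.1395j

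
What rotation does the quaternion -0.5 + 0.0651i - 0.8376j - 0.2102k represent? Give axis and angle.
axis = (0.0752, -0.9672, -0.2427), θ = 4π/3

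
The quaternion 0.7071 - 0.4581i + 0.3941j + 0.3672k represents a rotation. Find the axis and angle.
axis = (-0.6478, 0.5573, 0.5193), θ = π/2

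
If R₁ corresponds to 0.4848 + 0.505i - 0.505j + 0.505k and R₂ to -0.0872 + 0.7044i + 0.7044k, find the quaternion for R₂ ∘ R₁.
-0.7537 + 0.6532i + 0.044j - 0.0583k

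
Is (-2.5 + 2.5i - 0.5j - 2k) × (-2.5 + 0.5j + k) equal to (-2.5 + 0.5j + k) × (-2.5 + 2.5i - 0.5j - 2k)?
No: pq = 8.5 - 5.75i - 2.5j + 3.75k ≠ 8.5 - 6.75i + 2.5j + 1.25k = qp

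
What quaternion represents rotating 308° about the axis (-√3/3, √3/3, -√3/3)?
-0.8988 - 0.2531i + 0.2531j - 0.2531k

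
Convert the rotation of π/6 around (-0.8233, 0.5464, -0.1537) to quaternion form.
0.9659 - 0.2131i + 0.1414j - 0.0398k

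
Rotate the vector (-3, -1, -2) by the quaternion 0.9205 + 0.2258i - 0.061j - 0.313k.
(-2.431, 1.864, -2.148)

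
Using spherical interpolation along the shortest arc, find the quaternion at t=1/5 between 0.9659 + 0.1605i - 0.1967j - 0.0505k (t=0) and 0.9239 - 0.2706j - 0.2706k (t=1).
0.9638 + 0.129i - 0.213j - 0.0954k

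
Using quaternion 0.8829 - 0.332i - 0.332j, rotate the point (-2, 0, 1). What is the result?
(-2.145, 0.145, -0.613)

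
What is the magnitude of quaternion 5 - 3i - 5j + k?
√60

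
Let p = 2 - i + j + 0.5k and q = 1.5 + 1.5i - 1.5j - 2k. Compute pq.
7 + 0.25i - 2.75j - 3.25k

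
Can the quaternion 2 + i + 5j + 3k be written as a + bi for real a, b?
No. The quaternion 2 + i + 5j + 3k has j-coefficient y = 5 and k-coefficient z = 3, not both zero, so it does not lie in the complex subalgebra spanned by 1 and i.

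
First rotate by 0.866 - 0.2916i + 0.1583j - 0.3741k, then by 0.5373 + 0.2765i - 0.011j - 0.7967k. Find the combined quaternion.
0.2496 + 0.213i + 0.4113j - 0.8504k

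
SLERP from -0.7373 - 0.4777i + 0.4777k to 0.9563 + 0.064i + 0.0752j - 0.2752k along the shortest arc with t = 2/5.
-0.8531 - 0.3218i - 0.0313j + 0.4096k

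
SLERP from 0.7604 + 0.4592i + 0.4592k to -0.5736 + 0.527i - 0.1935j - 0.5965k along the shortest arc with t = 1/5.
0.7956 + 0.2679i + 0.0471j + 0.5413k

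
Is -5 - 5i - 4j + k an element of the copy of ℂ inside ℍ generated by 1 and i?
No. The quaternion -5 - 5i - 4j + k has j-coefficient y = -4 and k-coefficient z = 1, not both zero, so it does not lie in the complex subalgebra spanned by 1 and i.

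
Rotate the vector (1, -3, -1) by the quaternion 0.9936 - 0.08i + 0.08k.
(1.477, -2.923, -0.523)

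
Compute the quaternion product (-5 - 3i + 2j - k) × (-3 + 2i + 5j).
11 + 4i - 33j - 16k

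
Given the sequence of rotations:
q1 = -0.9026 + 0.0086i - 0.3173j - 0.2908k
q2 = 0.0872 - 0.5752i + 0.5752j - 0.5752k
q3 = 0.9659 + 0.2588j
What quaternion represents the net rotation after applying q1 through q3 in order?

q2 · q1 = -0.0585 + 0.1701i - 0.7191j + 0.6714k
q3 · q2 · q1 = 0.1296 + 0.3381i - 0.7097j + 0.6045k
0.1296 + 0.3381i - 0.7097j + 0.6045k


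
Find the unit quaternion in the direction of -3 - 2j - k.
-0.8018 - 0.5345j - 0.2673k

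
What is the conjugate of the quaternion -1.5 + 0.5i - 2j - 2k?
-1.5 - 0.5i + 2j + 2k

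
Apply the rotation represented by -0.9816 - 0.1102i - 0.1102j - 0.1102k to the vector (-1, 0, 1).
(-0.711, -0.433, 1.143)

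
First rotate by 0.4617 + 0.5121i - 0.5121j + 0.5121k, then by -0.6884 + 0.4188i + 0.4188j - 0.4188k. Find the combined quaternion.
-0.1034 - 0.1592i + 0.117j - 0.9748k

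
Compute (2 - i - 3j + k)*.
2 + i + 3j - k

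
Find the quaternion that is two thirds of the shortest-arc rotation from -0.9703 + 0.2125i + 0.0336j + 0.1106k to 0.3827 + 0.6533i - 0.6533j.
-0.7293 - 0.4256i + 0.5335j + 0.0485k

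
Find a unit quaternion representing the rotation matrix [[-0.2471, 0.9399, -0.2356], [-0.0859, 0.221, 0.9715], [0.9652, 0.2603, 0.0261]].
0.5 - 0.3556i - 0.6004j - 0.5129k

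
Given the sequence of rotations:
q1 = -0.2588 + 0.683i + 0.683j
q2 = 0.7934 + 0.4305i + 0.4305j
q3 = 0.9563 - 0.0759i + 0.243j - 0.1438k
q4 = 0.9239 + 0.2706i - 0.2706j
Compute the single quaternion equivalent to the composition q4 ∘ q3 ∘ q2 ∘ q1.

q2 · q1 = -0.7934 + 0.4305i + 0.4305j
q3 · q2 · q1 = -0.8307 + 0.5338i + 0.157j - 0.0232k
q4 · q3 · q2 · q1 = -0.8694 + 0.2747i + 0.3761j + 0.1655k
-0.8694 + 0.2747i + 0.3761j + 0.1655k


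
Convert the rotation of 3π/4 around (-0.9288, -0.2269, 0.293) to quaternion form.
0.3827 - 0.8581i - 0.2096j + 0.2707k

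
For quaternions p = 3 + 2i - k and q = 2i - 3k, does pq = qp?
No: pq = -7 + 6i + 4j - 9k ≠ -7 + 6i - 4j - 9k = qp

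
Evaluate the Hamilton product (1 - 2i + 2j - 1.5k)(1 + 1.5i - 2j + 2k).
11 + 0.5i + 1.75j + 1.5k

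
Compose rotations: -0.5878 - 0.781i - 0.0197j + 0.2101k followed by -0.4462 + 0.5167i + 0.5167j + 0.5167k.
0.5674 + 0.1635i - 0.807j - 0.0041k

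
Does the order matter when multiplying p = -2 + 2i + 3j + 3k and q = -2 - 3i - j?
Yes: pq = 13 + 5i - 13j + k ≠ 13 - i + 5j - 13k = qp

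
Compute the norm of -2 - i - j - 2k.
√10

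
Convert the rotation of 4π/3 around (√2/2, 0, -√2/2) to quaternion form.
-0.5 + 0.6124i - 0.6124k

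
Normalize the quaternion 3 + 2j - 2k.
0.7276 + 0.4851j - 0.4851k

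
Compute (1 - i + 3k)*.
1 + i - 3k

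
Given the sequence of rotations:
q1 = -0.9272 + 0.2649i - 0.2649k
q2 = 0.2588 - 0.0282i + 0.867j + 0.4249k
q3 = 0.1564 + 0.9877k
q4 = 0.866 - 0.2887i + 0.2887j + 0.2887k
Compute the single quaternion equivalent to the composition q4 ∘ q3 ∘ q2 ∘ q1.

q2 · q1 = -0.1199 - 0.135i - 0.6988j - 0.6922k
q3 · q2 · q1 = 0.6649 + 0.6691i - 0.2426j - 0.2267k
q4 · q3 · q2 · q1 = 0.9045 + 0.3921i + 0.1096j - 0.1275k
0.9045 + 0.3921i + 0.1096j - 0.1275k


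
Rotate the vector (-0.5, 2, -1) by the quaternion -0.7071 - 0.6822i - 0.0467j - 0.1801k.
(-1.159, 0.797, 1.808)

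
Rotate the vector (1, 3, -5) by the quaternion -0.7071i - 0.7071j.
(3, 1, 5)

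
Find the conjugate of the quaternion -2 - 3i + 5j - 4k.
-2 + 3i - 5j + 4k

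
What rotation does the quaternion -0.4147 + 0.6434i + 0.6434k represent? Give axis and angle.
axis = (√2/2, 0, √2/2), θ = 229°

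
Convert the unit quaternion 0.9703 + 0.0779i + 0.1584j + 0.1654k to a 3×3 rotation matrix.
[[0.8951, -0.2963, 0.3332], [0.3457, 0.9331, -0.0988], [-0.2816, 0.2036, 0.9377]]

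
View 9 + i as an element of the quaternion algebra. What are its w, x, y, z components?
9 + i + 0j + 0k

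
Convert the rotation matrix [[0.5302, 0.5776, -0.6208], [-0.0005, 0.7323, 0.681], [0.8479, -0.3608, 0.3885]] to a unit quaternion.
0.8141 - 0.3199i - 0.451j - 0.1775k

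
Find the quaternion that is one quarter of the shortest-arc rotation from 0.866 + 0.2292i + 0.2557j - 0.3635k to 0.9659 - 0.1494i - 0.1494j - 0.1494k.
0.9241 + 0.1371i + 0.1576j - 0.32k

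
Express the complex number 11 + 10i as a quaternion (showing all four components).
11 + 10i + 0j + 0k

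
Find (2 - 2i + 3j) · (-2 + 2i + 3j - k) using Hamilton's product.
-9 + 5i - 2j - 14k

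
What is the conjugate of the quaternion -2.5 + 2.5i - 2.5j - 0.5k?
-2.5 - 2.5i + 2.5j + 0.5k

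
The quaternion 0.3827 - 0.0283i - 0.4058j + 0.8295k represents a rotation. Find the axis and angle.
axis = (-0.0306, -0.4392, 0.8978), θ = 3π/4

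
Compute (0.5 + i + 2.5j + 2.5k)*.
0.5 - i - 2.5j - 2.5k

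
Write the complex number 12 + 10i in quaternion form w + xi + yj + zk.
12 + 10i + 0j + 0k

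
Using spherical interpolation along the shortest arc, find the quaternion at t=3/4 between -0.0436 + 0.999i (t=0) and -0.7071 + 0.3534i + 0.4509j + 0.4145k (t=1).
-0.6052 + 0.6093i + 0.3772j + 0.3467k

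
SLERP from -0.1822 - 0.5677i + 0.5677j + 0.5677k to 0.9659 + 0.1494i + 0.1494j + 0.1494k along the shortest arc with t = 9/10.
-0.9693 - 0.2298i - 0.0617j - 0.0617k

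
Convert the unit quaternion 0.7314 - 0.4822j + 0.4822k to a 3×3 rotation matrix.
[[0.0699, -0.7054, -0.7054], [0.7054, 0.535, -0.465], [0.7054, -0.465, 0.535]]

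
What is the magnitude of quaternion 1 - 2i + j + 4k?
√22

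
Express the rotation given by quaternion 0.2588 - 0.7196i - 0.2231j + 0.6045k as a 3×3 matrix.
[[0.1696, 0.0082, -0.9855], [0.634, -0.7665, 0.1027], [-0.7545, -0.6422, -0.1352]]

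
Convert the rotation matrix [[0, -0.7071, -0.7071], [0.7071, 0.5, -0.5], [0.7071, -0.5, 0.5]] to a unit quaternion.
0.7071 - 0.5j + 0.5k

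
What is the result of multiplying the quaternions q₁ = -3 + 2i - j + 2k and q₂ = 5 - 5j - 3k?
-14 + 23i + 16j + 9k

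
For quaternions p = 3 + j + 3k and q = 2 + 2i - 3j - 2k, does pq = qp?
No: pq = 15 + 13i - j - 2k ≠ 15 - i - 13j + 2k = qp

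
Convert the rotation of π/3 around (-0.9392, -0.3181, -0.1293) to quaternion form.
0.866 - 0.4696i - 0.159j - 0.0646k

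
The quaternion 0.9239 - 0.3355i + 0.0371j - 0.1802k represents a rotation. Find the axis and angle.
axis = (-0.8768, 0.097, -0.4709), θ = π/4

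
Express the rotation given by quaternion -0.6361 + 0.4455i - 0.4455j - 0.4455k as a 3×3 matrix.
[[0.2061, -0.9637, 0.1698], [0.1698, 0.2061, 0.9637], [-0.9637, -0.1698, 0.2061]]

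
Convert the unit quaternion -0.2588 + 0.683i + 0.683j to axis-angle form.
axis = (√2/2, √2/2, 0), θ = 7π/6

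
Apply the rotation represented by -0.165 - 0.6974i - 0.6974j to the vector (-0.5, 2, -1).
(1.702, -0.202, 1.521)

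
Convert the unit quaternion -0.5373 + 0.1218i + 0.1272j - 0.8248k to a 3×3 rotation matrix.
[[-0.3929, -0.8553, -0.3376], [0.9173, -0.3903, -0.0789], [-0.0642, -0.3407, 0.938]]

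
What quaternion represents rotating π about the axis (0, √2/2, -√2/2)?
0.7071j - 0.7071k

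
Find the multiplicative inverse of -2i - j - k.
0.3333i + 0.1667j + 0.1667k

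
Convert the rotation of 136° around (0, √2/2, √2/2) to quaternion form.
0.3746 + 0.6556j + 0.6556k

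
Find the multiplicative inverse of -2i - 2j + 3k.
0.1176i + 0.1176j - 0.1765k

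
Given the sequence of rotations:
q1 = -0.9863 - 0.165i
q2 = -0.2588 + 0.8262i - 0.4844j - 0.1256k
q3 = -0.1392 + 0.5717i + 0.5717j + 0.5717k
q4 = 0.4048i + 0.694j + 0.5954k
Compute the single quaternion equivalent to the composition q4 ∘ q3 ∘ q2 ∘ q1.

q2 · q1 = 0.3916 - 0.7722i + 0.4985j + 0.044k
q3 · q2 · q1 = 0.0768 + 0.0715i - 0.3121j + 0.9442k
q4 · q3 · q2 · q1 = -0.3745 + 0.8722i - 0.2863j - 0.1302k
-0.3745 + 0.8722i - 0.2863j - 0.1302k


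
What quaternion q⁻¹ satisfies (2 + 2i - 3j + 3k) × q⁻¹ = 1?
0.0769 - 0.0769i + 0.1154j - 0.1154k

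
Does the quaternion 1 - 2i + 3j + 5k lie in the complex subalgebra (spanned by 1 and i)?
No. The quaternion 1 - 2i + 3j + 5k has j-coefficient y = 3 and k-coefficient z = 5, not both zero, so it does not lie in the complex subalgebra spanned by 1 and i.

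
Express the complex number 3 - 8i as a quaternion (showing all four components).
3 - 8i + 0j + 0k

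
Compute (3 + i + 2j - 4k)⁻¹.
0.1 - 0.0333i - 0.0667j + 0.1333k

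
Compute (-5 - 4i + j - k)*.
-5 + 4i - j + k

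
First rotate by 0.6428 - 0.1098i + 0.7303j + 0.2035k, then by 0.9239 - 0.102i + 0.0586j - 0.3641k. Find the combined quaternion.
0.614 + 0.1108i + 0.7731j - 0.1141k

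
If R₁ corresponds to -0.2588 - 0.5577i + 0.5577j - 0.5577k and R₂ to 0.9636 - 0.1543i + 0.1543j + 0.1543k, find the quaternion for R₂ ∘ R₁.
-0.3354 - 0.6696i + 0.3254j - 0.5773k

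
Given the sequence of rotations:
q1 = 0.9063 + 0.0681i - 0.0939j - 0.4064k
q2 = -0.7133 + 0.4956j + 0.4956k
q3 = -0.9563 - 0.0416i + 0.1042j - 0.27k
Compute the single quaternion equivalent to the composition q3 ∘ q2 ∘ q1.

q2 · q1 = -0.3985 - 0.2035i + 0.5499j + 0.7053k
q3 · q2 · q1 = 0.5058 + 0.4331i - 0.4831j - 0.5686k
0.5058 + 0.4331i - 0.4831j - 0.5686k


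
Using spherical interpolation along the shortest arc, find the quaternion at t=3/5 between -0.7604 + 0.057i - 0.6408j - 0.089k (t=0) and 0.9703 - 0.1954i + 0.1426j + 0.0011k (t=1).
-0.9219 + 0.1454i - 0.3572j - 0.038k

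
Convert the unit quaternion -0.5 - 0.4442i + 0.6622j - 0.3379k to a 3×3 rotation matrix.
[[-0.1054, -0.9262, -0.362], [-0.2504, 0.377, -0.8917], [0.9624, -0.0033, -0.2716]]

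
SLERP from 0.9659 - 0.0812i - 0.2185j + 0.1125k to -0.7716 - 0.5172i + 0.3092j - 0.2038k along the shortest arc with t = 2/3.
0.879 + 0.3302i - 0.2923j + 0.1815k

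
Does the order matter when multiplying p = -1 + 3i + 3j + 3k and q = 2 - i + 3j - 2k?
Yes: pq = -2 - 8i + 6j + 20k ≠ -2 + 22i - 4k = qp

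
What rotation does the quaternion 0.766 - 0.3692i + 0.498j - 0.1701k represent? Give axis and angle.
axis = (-0.5743, 0.7747, -0.2646), θ = 80°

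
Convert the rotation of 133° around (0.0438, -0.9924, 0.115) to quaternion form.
0.3987 + 0.0402i - 0.9101j + 0.1055k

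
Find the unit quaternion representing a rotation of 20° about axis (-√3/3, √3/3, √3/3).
0.9848 - 0.1003i + 0.1003j + 0.1003k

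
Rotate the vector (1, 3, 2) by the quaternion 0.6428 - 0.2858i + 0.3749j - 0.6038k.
(3.33, -0.839, -1.486)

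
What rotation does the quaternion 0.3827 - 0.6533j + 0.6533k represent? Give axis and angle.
axis = (0, -√2/2, √2/2), θ = 3π/4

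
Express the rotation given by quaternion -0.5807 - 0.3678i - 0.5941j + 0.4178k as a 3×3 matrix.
[[-0.055, 0.9223, 0.3827], [-0.0482, 0.3803, -0.9236], [-0.9973, -0.0693, 0.0235]]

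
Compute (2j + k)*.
-2j - k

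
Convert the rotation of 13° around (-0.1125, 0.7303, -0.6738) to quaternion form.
0.9936 - 0.0127i + 0.0827j - 0.0763k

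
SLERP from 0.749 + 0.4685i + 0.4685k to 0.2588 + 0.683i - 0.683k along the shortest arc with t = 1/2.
0.6522 + 0.7452i - 0.1388k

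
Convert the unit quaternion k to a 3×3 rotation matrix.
[[-1, 0, 0], [0, -1, 0], [0, 0, 1]]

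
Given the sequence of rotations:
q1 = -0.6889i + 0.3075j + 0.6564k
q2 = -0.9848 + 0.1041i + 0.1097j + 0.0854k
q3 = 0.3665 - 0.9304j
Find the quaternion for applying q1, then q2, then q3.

q2 · q1 = -0.0181 + 0.7242i - 0.43j - 0.5388k
q3 · q2 · q1 = -0.4067 + 0.7667i - 0.1408j + 0.4763k
-0.4067 + 0.7667i - 0.1408j + 0.4763k


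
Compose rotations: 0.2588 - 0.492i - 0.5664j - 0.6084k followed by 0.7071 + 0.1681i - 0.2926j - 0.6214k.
-0.2781 - 0.4783i - 0.0682j - 0.8302k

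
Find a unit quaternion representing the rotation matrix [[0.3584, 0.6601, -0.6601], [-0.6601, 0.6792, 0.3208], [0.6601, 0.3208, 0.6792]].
0.8241 - 0.4005j - 0.4005k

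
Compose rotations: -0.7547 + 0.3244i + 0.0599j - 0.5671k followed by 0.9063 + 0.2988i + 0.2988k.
-0.6115 + 0.0506i + 0.3207j - 0.7216k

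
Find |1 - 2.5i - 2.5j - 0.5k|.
3.708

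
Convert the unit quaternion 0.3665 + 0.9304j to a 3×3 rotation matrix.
[[-0.7313, 0, 0.682], [0, 1, 0], [-0.682, 0, -0.7313]]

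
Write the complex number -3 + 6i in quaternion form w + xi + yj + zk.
-3 + 6i + 0j + 0k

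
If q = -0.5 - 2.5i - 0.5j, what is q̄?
-0.5 + 2.5i + 0.5j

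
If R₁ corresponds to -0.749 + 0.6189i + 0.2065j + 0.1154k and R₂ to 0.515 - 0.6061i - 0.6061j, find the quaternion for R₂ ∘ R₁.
0.1145 + 0.7028i + 0.6303j + 0.3094k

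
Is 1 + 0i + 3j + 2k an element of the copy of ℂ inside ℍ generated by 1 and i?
No. The quaternion 1 + 3j + 2k has j-coefficient y = 3 and k-coefficient z = 2, not both zero, so it does not lie in the complex subalgebra spanned by 1 and i.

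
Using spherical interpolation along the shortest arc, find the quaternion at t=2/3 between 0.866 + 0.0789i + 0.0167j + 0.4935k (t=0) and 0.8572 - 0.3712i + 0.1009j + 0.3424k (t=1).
0.8834 - 0.2258i + 0.0745j + 0.4038k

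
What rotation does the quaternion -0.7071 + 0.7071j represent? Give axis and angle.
axis = (0, 1, 0), θ = 3π/2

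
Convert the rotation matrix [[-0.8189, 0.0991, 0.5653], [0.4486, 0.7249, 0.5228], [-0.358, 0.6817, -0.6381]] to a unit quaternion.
0.2588 + 0.1535i + 0.8919j + 0.3376k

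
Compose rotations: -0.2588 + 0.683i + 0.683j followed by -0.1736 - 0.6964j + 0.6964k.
0.5206 - 0.5942i + 0.5373j + 0.2954k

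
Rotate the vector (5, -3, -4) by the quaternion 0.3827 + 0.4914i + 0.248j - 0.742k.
(-1.398, 3.108, -6.196)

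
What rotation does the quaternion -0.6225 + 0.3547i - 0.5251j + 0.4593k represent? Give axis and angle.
axis = (0.4532, -0.6709, 0.5869), θ = 257°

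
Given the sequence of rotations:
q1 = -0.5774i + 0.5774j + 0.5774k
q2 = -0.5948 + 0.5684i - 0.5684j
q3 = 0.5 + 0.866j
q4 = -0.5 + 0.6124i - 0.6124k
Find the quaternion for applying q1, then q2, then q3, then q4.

q2 · q1 = 0.6564 + 0.0152i - 0.6716j - 0.3434k
q3 · q2 · q1 = 0.9098 - 0.2898i + 0.2326j - 0.1849k
q4 · q3 · q2 · q1 = -0.3907 + 0.8445i + 0.1744j - 0.3223k
-0.3907 + 0.8445i + 0.1744j - 0.3223k


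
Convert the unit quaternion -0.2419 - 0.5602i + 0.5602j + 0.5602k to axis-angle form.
axis = (-√3/3, √3/3, √3/3), θ = 208°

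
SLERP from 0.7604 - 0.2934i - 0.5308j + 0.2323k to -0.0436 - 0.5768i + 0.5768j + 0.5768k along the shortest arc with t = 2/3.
0.4097 + 0.349i - 0.7528j - 0.379k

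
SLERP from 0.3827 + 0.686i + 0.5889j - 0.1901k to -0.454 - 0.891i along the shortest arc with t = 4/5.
0.4556 + 0.8802i + 0.1266j - 0.0409k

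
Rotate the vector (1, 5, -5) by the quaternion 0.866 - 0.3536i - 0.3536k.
(2.562, -1.175, -6.562)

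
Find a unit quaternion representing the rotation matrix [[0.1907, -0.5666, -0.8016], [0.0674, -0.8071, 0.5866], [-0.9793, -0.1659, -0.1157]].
-0.2588 + 0.7269i - 0.1717j - 0.6125k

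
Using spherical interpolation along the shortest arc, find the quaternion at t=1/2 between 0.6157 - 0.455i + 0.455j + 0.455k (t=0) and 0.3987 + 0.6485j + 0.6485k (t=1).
0.5294 - 0.2375i + 0.5759j + 0.5759k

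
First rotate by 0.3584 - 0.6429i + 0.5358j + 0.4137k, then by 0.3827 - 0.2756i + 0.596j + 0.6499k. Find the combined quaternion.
-0.6282 - 0.4465i + 0.1149j + 0.6267k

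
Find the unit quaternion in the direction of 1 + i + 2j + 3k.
0.2582 + 0.2582i + 0.5164j + 0.7746k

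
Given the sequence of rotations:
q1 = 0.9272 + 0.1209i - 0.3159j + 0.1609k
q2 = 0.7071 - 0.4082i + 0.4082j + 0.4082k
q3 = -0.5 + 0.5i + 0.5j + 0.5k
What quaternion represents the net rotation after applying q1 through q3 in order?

q2 · q1 = 0.7682 - 0.0984i + 0.2701j + 0.5719k
q3 · q2 · q1 = -0.7559 + 0.5842i - 0.0861j + 0.2824k
-0.7559 + 0.5842i - 0.0861j + 0.2824k


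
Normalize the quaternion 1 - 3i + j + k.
0.2887 - 0.866i + 0.2887j + 0.2887k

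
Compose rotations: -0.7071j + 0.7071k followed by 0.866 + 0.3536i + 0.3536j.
0.25 + 0.25i - 0.8624j + 0.3623k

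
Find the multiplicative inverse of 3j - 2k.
-0.2308j + 0.1538k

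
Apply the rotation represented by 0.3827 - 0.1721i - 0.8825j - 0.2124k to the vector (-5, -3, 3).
(0.033, -1.738, -6.323)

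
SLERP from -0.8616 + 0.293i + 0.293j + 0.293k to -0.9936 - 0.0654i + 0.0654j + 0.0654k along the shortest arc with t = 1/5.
-0.9071 + 0.2244i + 0.2517j + 0.2517k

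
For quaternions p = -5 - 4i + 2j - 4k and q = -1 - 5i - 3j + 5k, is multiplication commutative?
No: pq = 11 + 27i + 53j + k ≠ 11 + 31i - 27j - 43k = qp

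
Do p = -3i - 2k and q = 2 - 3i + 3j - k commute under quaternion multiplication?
No: pq = -11 + 3j - 13k ≠ -11 - 12i - 3j + 5k = qp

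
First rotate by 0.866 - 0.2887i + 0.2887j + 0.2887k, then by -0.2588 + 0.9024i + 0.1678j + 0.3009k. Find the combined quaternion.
-0.0989 + 0.8178i - 0.2768j + 0.4948k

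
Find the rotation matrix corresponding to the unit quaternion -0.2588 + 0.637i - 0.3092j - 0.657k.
[[-0.0545, -0.734, -0.677], [-0.0539, -0.6748, 0.736], [-0.9971, 0.0766, -0.0027]]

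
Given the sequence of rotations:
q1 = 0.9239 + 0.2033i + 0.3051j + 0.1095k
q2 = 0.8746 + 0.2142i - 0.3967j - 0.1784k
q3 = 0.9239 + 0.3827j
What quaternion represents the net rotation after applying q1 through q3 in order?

q2 · q1 = 0.9051 + 0.3867i - 0.1594j + 0.0769k
q3 · q2 · q1 = 0.8972 + 0.3867i + 0.1991j - 0.0769k
0.8972 + 0.3867i + 0.1991j - 0.0769k


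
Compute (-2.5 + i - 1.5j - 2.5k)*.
-2.5 - i + 1.5j + 2.5k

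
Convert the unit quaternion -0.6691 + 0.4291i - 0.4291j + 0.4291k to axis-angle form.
axis = (√3/3, -√3/3, √3/3), θ = 264°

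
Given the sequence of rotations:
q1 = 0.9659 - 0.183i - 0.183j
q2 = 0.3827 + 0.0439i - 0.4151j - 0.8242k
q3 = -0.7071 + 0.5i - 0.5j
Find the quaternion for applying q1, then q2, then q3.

q2 · q1 = 0.3017 - 0.1785i - 0.3202j - 0.8801k
q3 · q2 · q1 = -0.2842 + 0.7171i + 0.5156j + 0.373k
-0.2842 + 0.7171i + 0.5156j + 0.373k


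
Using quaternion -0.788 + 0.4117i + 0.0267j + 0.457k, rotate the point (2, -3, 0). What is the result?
(-1.065, -2.126, 2.71)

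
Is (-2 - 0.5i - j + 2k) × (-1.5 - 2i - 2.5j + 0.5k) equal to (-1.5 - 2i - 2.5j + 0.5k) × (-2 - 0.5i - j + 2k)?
No: pq = -1.5 + 9.25i + 2.75j - 4.75k ≠ -1.5 + 0.25i + 10.25j - 3.25k = qp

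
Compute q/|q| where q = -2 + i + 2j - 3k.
-0.4714 + 0.2357i + 0.4714j - 0.7071k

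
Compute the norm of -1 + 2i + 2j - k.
√10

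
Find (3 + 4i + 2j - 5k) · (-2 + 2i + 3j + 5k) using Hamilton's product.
5 + 23i - 25j + 33k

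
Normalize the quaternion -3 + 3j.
-0.7071 + 0.7071j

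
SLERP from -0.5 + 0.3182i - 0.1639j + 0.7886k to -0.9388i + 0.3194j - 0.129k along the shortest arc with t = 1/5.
-0.4325 + 0.5052i - 0.22j + 0.7137k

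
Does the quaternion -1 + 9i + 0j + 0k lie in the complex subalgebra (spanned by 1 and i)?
Yes. The quaternion -1 + 9i has j- and k-coefficients y = z = 0, so it lies in the complex subalgebra spanned by 1 and i.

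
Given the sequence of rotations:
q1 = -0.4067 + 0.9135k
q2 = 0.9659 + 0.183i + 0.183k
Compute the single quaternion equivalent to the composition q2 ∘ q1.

q2 · q1 = -0.56 - 0.0744i - 0.1672j + 0.8079k
-0.56 - 0.0744i - 0.1672j + 0.8079k


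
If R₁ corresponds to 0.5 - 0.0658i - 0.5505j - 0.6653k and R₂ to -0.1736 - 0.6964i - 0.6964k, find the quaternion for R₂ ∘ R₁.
-0.5959 - 0.7201i - 0.3219j + 0.1507k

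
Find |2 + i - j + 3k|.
√15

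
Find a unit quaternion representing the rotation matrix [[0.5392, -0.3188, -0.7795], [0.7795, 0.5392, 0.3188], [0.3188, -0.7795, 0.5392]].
0.8089 - 0.3394i - 0.3394j + 0.3394k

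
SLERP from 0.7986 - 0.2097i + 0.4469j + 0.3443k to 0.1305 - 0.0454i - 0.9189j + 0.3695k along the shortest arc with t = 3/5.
0.3319 - 0.0787i + 0.9353j - 0.0936k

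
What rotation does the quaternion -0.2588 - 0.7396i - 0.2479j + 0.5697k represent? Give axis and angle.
axis = (-0.7657, -0.2566, 0.5898), θ = 7π/6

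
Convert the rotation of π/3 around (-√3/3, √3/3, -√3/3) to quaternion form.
0.866 - 0.2887i + 0.2887j - 0.2887k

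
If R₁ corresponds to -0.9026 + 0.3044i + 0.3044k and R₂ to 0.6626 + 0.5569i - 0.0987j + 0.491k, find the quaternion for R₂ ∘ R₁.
-0.917 - 0.331i + 0.069j - 0.2114k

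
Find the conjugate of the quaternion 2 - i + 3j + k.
2 + i - 3j - k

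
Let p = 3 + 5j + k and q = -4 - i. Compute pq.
-12 - 3i - 21j + k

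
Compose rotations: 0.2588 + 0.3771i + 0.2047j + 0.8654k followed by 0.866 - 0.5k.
0.6568 + 0.4289i - 0.0113j + 0.62k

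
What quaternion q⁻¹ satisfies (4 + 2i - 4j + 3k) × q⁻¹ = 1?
0.0889 - 0.0444i + 0.0889j - 0.0667k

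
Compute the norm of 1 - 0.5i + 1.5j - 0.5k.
1.936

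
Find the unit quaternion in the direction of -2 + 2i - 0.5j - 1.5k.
-0.6172 + 0.6172i - 0.1543j - 0.4629k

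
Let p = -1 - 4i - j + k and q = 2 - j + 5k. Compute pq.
-8 - 12i + 19j + k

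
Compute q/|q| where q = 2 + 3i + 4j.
0.3714 + 0.5571i + 0.7428j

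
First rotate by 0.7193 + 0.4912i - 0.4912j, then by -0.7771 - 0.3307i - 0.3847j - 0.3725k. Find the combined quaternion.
-0.5855 - 0.8026i - 0.078j + 0.0835k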